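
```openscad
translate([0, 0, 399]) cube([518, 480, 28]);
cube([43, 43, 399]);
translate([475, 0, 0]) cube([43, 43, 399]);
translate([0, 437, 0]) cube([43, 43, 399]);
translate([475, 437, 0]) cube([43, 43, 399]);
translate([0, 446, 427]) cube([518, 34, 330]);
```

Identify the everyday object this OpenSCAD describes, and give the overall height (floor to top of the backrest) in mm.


A chair. The overall height is 757 mm.

A slab on four corner posts with a tall panel at the back — a chair. The seat slab sits at z = 399 with thickness 28, and the 330 mm backrest starts at the seat top, so the overall height is 399 + 28 + 330 = 757 mm.


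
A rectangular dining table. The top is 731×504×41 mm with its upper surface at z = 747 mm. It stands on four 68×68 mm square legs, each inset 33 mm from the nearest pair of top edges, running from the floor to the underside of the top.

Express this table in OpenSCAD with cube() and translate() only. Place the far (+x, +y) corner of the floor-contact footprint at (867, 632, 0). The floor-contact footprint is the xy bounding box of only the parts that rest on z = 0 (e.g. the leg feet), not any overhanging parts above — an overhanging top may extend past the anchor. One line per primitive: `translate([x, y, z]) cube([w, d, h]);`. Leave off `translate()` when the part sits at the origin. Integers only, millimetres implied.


translate([169, 161, 706]) cube([731, 504, 41]);
translate([202, 194, 0]) cube([68, 68, 706]);
translate([799, 194, 0]) cube([68, 68, 706]);
translate([202, 564, 0]) cube([68, 68, 706]);
translate([799, 564, 0]) cube([68, 68, 706]);


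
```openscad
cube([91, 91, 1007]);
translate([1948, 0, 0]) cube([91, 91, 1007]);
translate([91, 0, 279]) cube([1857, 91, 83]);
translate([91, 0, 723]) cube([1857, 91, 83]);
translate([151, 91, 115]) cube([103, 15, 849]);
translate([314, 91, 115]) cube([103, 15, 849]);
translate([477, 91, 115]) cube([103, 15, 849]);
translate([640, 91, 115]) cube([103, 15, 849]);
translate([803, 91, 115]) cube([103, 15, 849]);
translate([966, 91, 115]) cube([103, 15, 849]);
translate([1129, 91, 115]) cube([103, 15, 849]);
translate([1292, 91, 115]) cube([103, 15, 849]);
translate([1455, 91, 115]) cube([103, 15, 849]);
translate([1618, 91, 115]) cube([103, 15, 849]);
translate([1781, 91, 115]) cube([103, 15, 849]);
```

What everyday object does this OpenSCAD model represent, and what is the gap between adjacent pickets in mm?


A fence section. The picket gap is 60 mm.

Two posts, two rails, 11 pickets — a fence section. Span 1857 mm holds 11 pickets of 103 mm with 12 equal gaps: ⌊(1857 − 11·103) / 12⌋ = 60 mm.


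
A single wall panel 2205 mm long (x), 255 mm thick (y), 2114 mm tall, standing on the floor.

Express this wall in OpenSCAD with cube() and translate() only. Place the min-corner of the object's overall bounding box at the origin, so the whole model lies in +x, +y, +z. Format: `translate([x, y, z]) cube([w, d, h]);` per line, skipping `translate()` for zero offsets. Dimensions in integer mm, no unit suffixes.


cube([2205, 255, 2114]);


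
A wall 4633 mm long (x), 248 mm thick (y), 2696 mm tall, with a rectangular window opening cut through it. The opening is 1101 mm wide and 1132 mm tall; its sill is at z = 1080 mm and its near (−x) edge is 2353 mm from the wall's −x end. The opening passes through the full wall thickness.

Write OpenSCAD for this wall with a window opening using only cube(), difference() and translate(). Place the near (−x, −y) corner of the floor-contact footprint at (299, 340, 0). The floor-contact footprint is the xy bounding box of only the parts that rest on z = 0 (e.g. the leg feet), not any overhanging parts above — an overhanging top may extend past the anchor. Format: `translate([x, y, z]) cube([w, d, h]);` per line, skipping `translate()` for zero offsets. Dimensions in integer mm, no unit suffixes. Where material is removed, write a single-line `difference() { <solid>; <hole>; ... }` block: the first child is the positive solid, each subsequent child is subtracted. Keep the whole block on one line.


difference() { translate([299, 340, 0]) cube([4633, 248, 2696]); translate([2652, 340, 1080]) cube([1101, 248, 1132]); }


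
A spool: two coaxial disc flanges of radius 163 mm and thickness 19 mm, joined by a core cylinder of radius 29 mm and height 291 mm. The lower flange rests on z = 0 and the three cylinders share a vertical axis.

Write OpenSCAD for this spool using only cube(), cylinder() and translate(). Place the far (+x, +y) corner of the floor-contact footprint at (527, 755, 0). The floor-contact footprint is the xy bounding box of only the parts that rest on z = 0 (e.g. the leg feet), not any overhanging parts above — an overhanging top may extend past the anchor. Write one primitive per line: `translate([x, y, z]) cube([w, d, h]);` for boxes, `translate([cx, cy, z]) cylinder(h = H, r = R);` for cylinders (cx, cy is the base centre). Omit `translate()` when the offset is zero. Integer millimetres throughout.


translate([364, 592, 0]) cylinder(h = 19, r = 163);
translate([364, 592, 19]) cylinder(h = 291, r = 29);
translate([364, 592, 310]) cylinder(h = 19, r = 163);


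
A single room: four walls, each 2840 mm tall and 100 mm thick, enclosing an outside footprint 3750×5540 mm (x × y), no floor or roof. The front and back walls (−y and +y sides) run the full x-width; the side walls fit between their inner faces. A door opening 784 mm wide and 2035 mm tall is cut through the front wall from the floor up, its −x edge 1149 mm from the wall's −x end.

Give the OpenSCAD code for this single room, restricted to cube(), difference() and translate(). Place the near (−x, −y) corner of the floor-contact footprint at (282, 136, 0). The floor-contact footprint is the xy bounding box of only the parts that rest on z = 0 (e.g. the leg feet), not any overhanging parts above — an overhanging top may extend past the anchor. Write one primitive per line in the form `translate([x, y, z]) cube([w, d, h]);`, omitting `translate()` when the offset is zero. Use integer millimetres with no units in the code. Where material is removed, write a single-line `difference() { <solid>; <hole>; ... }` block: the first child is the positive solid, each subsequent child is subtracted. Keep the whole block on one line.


difference() { translate([282, 136, 0]) cube([3750, 100, 2840]); translate([1431, 136, 0]) cube([784, 100, 2035]); }
translate([282, 5576, 0]) cube([3750, 100, 2840]);
translate([282, 236, 0]) cube([100, 5340, 2840]);
translate([3932, 236, 0]) cube([100, 5340, 2840]);


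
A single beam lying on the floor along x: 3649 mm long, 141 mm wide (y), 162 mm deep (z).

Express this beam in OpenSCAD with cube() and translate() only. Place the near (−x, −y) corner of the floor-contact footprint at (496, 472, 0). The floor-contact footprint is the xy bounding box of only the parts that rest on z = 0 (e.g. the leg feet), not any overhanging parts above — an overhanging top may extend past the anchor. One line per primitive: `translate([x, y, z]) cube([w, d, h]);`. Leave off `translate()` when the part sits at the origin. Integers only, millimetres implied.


translate([496, 472, 0]) cube([3649, 141, 162]);


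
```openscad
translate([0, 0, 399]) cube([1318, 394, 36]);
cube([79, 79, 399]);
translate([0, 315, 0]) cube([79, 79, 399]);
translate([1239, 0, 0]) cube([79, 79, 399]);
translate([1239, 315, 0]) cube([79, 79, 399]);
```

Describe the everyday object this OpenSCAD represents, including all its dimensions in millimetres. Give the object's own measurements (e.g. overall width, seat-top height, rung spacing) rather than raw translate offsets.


A long wooden bench with a 1318 mm (x) × 394 mm (y) seat, 36 mm thick, its top surface 435 mm above the floor. Four 79 mm square legs at the seat corners, flush with the edges, run from z = 0 to the seat underside.


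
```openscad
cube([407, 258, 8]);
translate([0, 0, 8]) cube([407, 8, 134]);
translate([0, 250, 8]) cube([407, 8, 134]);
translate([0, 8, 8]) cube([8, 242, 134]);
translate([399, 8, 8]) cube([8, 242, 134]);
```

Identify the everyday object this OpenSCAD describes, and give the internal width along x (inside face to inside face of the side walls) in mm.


An open box. The internal width is 391 mm.

A 407×258 base slab with four walls standing on it — an open box. The base is 407 mm wide and the walls are 8 mm thick, so the internal width is 407 − 2 × 8 = 391 mm.


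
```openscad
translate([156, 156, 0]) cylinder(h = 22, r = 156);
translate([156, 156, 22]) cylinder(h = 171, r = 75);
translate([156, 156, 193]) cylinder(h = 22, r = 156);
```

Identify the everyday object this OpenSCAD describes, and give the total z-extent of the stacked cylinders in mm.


A spool. The overall height is 215 mm.

Three coaxial cylinders, large–small–large — a spool. Two 22 mm flanges and a 171 mm core give 22 + 171 + 22 = 215 mm.


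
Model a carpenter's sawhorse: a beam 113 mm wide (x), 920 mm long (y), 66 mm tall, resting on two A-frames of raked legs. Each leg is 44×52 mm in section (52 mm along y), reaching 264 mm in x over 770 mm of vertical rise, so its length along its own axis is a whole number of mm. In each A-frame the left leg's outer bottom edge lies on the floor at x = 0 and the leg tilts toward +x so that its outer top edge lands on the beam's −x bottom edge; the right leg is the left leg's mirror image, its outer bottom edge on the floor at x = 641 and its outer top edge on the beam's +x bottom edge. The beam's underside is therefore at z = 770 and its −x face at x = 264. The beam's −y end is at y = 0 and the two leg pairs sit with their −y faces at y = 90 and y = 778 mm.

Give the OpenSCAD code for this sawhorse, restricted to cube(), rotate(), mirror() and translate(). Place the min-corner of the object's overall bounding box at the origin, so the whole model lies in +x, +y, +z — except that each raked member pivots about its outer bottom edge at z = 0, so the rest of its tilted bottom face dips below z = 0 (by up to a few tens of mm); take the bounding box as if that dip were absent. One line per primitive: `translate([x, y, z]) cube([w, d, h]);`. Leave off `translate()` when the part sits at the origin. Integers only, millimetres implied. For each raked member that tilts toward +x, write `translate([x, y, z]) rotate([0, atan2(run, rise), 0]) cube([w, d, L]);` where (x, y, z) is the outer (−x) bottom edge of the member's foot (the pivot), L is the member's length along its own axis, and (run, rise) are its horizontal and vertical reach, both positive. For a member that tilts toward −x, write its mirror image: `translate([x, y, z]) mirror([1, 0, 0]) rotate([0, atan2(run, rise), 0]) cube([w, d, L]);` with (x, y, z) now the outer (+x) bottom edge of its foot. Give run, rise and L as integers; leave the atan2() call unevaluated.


// leg length = √(264² + 770²) = 814
// right-leg outer foot x = 2·264 + 113 = 641
// beam min-corner = (264, 0, 770)
translate([264, 0, 770]) cube([113, 920, 66]);
translate([0, 90, 0]) rotate([0, atan2(264, 770), 0]) cube([44, 52, 814]);
translate([641, 90, 0]) mirror([1, 0, 0]) rotate([0, atan2(264, 770), 0]) cube([44, 52, 814]);
translate([0, 778, 0]) rotate([0, atan2(264, 770), 0]) cube([44, 52, 814]);
translate([641, 778, 0]) mirror([1, 0, 0]) rotate([0, atan2(264, 770), 0]) cube([44, 52, 814]);


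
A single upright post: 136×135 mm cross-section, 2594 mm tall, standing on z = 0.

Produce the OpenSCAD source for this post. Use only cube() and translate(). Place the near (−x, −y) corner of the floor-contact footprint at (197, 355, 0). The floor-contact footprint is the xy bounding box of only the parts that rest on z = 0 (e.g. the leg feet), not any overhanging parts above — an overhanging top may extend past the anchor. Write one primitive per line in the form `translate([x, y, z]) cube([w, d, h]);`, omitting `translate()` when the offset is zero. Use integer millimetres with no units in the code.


translate([197, 355, 0]) cube([136, 135, 2594]);


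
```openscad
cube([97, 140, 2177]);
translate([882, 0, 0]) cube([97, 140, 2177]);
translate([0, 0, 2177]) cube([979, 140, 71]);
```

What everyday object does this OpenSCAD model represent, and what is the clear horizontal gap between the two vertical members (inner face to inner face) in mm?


A door frame. The clear opening width is 785 mm.

Two 2177 mm tall posts with a header on top — a door frame. The left jamb is 97 mm wide at x = 0; the right jamb starts at x = 882. The clear opening is 882 − 97 = 785 mm.


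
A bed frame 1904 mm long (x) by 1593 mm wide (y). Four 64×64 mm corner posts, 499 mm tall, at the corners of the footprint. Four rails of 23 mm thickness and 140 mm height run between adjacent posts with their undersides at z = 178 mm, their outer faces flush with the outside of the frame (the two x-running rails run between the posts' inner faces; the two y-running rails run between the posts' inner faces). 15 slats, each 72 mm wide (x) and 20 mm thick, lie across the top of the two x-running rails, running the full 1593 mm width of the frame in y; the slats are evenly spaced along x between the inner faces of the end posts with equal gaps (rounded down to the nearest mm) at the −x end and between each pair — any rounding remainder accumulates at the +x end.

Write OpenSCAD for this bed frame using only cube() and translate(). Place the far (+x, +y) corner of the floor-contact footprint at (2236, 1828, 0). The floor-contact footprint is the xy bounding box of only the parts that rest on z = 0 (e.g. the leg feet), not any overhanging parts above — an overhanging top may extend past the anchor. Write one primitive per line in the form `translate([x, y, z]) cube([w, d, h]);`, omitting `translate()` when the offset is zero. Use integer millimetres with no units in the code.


translate([332, 235, 0]) cube([64, 64, 499]);
translate([332, 1764, 0]) cube([64, 64, 499]);
translate([2172, 235, 0]) cube([64, 64, 499]);
translate([2172, 1764, 0]) cube([64, 64, 499]);
translate([396, 235, 178]) cube([1776, 23, 140]);
translate([396, 1805, 178]) cube([1776, 23, 140]);
translate([332, 299, 178]) cube([23, 1465, 140]);
translate([2213, 299, 178]) cube([23, 1465, 140]);
translate([439, 235, 318]) cube([72, 1593, 20]);
translate([554, 235, 318]) cube([72, 1593, 20]);
translate([669, 235, 318]) cube([72, 1593, 20]);
translate([784, 235, 318]) cube([72, 1593, 20]);
translate([899, 235, 318]) cube([72, 1593, 20]);
translate([1014, 235, 318]) cube([72, 1593, 20]);
translate([1129, 235, 318]) cube([72, 1593, 20]);
translate([1244, 235, 318]) cube([72, 1593, 20]);
translate([1359, 235, 318]) cube([72, 1593, 20]);
translate([1474, 235, 318]) cube([72, 1593, 20]);
translate([1589, 235, 318]) cube([72, 1593, 20]);
translate([1704, 235, 318]) cube([72, 1593, 20]);
translate([1819, 235, 318]) cube([72, 1593, 20]);
translate([1934, 235, 318]) cube([72, 1593, 20]);
translate([2049, 235, 318]) cube([72, 1593, 20]);


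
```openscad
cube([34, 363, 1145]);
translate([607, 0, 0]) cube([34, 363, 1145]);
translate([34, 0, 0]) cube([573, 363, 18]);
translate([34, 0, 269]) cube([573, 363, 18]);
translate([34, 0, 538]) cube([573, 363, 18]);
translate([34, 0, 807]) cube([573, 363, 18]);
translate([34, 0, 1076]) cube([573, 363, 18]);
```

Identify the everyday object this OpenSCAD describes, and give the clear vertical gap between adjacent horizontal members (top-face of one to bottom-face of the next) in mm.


A bookshelf. The clear shelf gap is 251 mm.

Two tall side panels with 5 horizontal boards between them — a bookshelf. The first two shelf undersides are at z = 0 and z = 269; with shelf thickness 18, the clear gap is 269 − 0 − 18 = 251 mm.


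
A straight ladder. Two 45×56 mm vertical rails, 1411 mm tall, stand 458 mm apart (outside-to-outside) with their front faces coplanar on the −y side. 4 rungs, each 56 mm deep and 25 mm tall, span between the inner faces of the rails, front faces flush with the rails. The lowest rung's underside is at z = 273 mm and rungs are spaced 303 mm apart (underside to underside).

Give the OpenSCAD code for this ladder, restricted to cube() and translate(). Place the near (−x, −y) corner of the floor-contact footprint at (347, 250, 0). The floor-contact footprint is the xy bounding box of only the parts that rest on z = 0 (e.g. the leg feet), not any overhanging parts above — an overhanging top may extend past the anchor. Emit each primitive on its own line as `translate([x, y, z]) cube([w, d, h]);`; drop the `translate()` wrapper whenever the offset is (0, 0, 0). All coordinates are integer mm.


translate([347, 250, 0]) cube([45, 56, 1411]);
translate([760, 250, 0]) cube([45, 56, 1411]);
translate([392, 250, 273]) cube([368, 56, 25]);
translate([392, 250, 576]) cube([368, 56, 25]);
translate([392, 250, 879]) cube([368, 56, 25]);
translate([392, 250, 1182]) cube([368, 56, 25]);


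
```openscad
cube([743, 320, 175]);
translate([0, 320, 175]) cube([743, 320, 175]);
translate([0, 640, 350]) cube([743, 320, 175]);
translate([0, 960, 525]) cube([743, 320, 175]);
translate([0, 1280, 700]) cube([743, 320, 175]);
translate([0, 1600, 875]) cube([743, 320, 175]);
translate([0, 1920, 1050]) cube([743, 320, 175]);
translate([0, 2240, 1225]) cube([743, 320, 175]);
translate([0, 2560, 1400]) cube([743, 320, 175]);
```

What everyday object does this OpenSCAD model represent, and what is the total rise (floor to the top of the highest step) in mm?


A staircase. The total rise is 1575 mm.

9 identical blocks, each offset up and back from the previous — a staircase. Each step is 175 mm tall and there are 9 of them, so the total rise is 9 × 175 = 1575 mm.


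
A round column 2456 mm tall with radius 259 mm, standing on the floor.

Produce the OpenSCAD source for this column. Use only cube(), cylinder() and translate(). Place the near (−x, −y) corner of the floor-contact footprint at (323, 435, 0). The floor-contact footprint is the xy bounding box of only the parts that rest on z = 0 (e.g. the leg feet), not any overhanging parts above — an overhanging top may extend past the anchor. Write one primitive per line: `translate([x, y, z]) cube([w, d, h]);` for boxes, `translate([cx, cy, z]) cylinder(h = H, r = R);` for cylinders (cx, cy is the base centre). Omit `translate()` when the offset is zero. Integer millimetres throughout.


translate([582, 694, 0]) cylinder(h = 2456, r = 259);


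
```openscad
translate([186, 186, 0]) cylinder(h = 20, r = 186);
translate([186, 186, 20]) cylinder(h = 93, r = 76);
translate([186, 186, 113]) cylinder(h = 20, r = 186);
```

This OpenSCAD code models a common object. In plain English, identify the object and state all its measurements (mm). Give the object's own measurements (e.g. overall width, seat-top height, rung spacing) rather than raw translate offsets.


A spool: two coaxial disc flanges of radius 186 mm and thickness 20 mm, joined by a core cylinder of radius 76 mm and height 93 mm. The lower flange rests on z = 0 and the three cylinders share a vertical axis.


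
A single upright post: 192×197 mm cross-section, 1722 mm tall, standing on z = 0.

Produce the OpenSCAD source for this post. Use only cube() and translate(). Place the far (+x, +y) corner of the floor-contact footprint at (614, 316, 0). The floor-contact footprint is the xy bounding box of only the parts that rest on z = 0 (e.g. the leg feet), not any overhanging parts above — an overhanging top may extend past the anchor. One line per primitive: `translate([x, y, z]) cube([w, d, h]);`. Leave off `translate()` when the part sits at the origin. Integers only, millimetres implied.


translate([422, 119, 0]) cube([192, 197, 1722]);


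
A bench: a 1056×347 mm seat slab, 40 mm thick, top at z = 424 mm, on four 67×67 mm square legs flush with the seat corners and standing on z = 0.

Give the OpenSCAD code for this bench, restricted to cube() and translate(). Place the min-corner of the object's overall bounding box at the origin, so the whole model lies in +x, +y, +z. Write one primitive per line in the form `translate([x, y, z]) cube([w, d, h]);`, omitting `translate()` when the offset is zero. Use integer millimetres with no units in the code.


translate([0, 0, 384]) cube([1056, 347, 40]);
cube([67, 67, 384]);
translate([0, 280, 0]) cube([67, 67, 384]);
translate([989, 0, 0]) cube([67, 67, 384]);
translate([989, 280, 0]) cube([67, 67, 384]);


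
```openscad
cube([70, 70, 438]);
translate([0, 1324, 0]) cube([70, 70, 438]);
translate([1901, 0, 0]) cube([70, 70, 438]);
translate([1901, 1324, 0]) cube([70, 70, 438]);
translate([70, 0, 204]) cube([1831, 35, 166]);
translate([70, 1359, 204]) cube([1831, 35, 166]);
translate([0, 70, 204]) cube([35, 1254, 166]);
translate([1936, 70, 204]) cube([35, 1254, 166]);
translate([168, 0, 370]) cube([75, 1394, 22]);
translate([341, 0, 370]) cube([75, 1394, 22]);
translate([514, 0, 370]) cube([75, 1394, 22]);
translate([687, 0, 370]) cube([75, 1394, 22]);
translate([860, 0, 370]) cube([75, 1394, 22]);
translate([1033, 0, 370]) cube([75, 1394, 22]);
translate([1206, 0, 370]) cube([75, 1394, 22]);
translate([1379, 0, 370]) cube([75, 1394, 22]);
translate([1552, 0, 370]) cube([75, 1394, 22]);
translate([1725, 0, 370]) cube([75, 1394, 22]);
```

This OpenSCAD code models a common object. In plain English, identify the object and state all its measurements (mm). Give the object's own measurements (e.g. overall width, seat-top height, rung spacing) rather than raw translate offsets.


A bed frame 1971 mm long (x) by 1394 mm wide (y). Four 70×70 mm corner posts, 438 mm tall, at the corners of the footprint. Four rails of 35 mm thickness and 166 mm height run between adjacent posts with their undersides at z = 204 mm, their outer faces flush with the outside of the frame (the two x-running rails run between the posts' inner faces; the two y-running rails run between the posts' inner faces). 10 slats, each 75 mm wide (x) and 22 mm thick, lie across the top of the two x-running rails, running the full 1394 mm width of the frame in y; along x they sit between the end posts with a 98 mm gap after the −x posts and between neighbouring slats, leaving 101 mm before the +x posts.


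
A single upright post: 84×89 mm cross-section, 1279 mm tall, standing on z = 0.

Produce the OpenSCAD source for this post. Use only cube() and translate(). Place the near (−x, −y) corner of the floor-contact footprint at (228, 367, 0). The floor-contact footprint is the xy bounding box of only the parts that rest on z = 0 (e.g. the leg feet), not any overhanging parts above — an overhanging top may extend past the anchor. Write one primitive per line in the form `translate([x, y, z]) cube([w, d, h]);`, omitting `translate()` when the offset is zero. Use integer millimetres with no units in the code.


translate([228, 367, 0]) cube([84, 89, 1279]);


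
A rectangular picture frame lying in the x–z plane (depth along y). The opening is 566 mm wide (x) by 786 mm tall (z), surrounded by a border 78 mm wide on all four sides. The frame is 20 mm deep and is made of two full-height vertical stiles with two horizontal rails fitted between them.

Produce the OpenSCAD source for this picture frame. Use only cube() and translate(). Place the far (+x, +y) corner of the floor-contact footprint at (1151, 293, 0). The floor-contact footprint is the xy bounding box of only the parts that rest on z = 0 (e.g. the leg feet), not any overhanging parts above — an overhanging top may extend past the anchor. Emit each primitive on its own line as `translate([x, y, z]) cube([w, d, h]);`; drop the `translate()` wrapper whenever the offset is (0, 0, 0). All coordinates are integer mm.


translate([429, 273, 0]) cube([78, 20, 942]);
translate([1073, 273, 0]) cube([78, 20, 942]);
translate([507, 273, 0]) cube([566, 20, 78]);
translate([507, 273, 864]) cube([566, 20, 78]);


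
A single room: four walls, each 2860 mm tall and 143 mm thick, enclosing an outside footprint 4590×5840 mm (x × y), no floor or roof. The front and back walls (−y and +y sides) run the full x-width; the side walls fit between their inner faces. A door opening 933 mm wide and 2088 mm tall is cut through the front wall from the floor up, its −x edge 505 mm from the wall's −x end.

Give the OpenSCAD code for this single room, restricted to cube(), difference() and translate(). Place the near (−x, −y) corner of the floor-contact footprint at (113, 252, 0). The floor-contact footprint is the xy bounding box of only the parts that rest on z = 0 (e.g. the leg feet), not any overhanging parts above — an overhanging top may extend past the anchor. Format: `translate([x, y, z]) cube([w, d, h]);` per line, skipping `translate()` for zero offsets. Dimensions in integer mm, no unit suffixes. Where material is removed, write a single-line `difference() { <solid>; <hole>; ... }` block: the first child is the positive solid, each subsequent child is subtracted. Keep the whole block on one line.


difference() { translate([113, 252, 0]) cube([4590, 143, 2860]); translate([618, 252, 0]) cube([933, 143, 2088]); }
translate([113, 5949, 0]) cube([4590, 143, 2860]);
translate([113, 395, 0]) cube([143, 5554, 2860]);
translate([4560, 395, 0]) cube([143, 5554, 2860]);


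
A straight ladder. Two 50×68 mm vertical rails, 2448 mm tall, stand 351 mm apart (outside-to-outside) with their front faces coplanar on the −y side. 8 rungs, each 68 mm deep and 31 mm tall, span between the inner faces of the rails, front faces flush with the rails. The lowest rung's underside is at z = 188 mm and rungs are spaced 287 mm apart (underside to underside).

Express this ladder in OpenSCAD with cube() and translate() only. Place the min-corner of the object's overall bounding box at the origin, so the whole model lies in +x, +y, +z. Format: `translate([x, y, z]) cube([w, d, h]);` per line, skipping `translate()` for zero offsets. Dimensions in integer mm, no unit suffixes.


cube([50, 68, 2448]);
translate([301, 0, 0]) cube([50, 68, 2448]);
translate([50, 0, 188]) cube([251, 68, 31]);
translate([50, 0, 475]) cube([251, 68, 31]);
translate([50, 0, 762]) cube([251, 68, 31]);
translate([50, 0, 1049]) cube([251, 68, 31]);
translate([50, 0, 1336]) cube([251, 68, 31]);
translate([50, 0, 1623]) cube([251, 68, 31]);
translate([50, 0, 1910]) cube([251, 68, 31]);
translate([50, 0, 2197]) cube([251, 68, 31]);


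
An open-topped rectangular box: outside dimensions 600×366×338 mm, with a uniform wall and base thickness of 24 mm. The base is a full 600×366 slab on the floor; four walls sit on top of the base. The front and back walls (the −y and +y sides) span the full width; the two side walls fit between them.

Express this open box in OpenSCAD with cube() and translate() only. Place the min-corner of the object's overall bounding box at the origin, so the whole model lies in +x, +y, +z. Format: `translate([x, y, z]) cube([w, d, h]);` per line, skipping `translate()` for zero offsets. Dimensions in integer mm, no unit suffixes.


cube([600, 366, 24]);
translate([0, 0, 24]) cube([600, 24, 314]);
translate([0, 342, 24]) cube([600, 24, 314]);
translate([0, 24, 24]) cube([24, 318, 314]);
translate([576, 24, 24]) cube([24, 318, 314]);


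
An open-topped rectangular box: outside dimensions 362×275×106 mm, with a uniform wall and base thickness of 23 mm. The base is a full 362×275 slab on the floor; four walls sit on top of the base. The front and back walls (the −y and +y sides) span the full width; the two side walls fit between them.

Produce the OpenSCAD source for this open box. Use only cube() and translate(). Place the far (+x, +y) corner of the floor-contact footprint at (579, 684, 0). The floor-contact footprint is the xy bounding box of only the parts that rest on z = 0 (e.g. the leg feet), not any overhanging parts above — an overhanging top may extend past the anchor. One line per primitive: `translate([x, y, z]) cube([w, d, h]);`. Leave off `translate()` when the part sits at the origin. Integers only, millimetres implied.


translate([217, 409, 0]) cube([362, 275, 23]);
translate([217, 409, 23]) cube([362, 23, 83]);
translate([217, 661, 23]) cube([362, 23, 83]);
translate([217, 432, 23]) cube([23, 229, 83]);
translate([556, 432, 23]) cube([23, 229, 83]);


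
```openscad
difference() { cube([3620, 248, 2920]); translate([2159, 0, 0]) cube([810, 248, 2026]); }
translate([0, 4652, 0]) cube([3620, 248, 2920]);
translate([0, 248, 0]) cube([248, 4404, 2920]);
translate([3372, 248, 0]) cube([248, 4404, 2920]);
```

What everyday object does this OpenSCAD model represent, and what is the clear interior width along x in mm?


A single room. The interior width is 3124 mm.

Four walls enclosing a rectangle with a door in the front wall — a room. Outside width 3620 minus two 248 mm walls gives 3124 mm.


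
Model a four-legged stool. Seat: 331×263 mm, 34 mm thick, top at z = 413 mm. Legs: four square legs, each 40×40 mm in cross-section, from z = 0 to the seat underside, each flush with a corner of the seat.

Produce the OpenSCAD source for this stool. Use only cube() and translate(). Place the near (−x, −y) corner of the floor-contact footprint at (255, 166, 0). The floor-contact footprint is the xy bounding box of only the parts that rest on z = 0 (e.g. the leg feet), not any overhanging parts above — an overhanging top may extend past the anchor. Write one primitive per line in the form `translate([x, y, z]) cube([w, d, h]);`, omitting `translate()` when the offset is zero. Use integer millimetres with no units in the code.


translate([255, 166, 379]) cube([331, 263, 34]);
translate([255, 166, 0]) cube([40, 40, 379]);
translate([546, 166, 0]) cube([40, 40, 379]);
translate([255, 389, 0]) cube([40, 40, 379]);
translate([546, 389, 0]) cube([40, 40, 379]);


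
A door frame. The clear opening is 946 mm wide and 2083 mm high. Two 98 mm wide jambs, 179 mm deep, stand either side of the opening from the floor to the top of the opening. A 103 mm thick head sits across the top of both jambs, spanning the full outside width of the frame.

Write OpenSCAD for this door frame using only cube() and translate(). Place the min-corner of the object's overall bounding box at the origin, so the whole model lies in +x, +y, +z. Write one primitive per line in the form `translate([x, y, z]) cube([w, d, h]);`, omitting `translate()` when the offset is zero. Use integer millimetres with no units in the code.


cube([98, 179, 2083]);
translate([1044, 0, 0]) cube([98, 179, 2083]);
translate([0, 0, 2083]) cube([1142, 179, 103]);


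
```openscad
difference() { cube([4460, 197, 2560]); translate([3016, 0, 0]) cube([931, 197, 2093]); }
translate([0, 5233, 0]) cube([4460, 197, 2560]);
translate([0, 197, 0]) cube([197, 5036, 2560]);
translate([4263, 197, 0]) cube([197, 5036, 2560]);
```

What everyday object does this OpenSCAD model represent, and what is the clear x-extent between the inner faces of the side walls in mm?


A single room. The interior width is 4066 mm.

Four walls enclosing a rectangle with a door in the front wall — a room. Outside width 4460 minus two 197 mm walls gives 4066 mm.


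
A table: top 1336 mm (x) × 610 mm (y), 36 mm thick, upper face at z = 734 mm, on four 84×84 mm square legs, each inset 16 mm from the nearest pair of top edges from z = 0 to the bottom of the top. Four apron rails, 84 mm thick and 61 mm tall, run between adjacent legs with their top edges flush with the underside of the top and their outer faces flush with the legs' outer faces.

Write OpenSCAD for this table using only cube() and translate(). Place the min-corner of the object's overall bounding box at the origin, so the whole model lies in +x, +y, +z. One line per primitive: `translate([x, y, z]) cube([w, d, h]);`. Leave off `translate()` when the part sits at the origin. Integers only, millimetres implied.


// leg_h = 734 - 36 = 698
// apron z = 698 - 61 = 637
translate([0, 0, 698]) cube([1336, 610, 36]);
translate([16, 16, 0]) cube([84, 84, 698]);
translate([1236, 16, 0]) cube([84, 84, 698]);
translate([16, 510, 0]) cube([84, 84, 698]);
translate([1236, 510, 0]) cube([84, 84, 698]);
translate([100, 16, 637]) cube([1136, 84, 61]);
translate([100, 510, 637]) cube([1136, 84, 61]);
translate([16, 100, 637]) cube([84, 410, 61]);
translate([1236, 100, 637]) cube([84, 410, 61]);


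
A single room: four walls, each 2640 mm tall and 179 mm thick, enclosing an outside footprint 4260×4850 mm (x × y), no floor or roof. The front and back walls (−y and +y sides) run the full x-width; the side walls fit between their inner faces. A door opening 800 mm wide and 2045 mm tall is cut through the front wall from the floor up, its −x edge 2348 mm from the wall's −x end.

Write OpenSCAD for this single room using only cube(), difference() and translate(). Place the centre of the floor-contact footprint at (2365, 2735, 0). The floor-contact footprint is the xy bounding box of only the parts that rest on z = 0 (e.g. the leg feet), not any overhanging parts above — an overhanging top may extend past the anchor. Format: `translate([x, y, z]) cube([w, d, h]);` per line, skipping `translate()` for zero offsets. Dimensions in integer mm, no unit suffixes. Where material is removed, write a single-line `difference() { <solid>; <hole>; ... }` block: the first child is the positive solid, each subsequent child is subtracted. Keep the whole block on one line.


difference() { translate([235, 310, 0]) cube([4260, 179, 2640]); translate([2583, 310, 0]) cube([800, 179, 2045]); }
translate([235, 4981, 0]) cube([4260, 179, 2640]);
translate([235, 489, 0]) cube([179, 4492, 2640]);
translate([4316, 489, 0]) cube([179, 4492, 2640]);


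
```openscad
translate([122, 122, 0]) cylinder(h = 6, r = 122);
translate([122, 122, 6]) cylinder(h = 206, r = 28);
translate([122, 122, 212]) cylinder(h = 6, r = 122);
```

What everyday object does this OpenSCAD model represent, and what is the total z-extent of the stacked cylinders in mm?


A spool. The overall height is 218 mm.

Three coaxial cylinders, large–small–large — a spool. Two 6 mm flanges and a 206 mm core give 6 + 206 + 6 = 218 mm.


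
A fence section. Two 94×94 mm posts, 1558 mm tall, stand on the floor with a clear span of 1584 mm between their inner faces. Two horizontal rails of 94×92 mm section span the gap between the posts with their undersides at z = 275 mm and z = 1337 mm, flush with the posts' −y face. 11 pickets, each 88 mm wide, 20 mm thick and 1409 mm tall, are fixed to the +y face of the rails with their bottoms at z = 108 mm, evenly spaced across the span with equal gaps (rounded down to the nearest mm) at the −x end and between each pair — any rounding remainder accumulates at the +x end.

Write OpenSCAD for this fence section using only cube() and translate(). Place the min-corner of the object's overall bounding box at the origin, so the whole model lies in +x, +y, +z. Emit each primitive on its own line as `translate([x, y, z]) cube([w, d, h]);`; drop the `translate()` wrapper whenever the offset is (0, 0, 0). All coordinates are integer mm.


cube([94, 94, 1558]);
translate([1678, 0, 0]) cube([94, 94, 1558]);
translate([94, 0, 275]) cube([1584, 94, 92]);
translate([94, 0, 1337]) cube([1584, 94, 92]);
translate([145, 94, 108]) cube([88, 20, 1409]);
translate([284, 94, 108]) cube([88, 20, 1409]);
translate([423, 94, 108]) cube([88, 20, 1409]);
translate([562, 94, 108]) cube([88, 20, 1409]);
translate([701, 94, 108]) cube([88, 20, 1409]);
translate([840, 94, 108]) cube([88, 20, 1409]);
translate([979, 94, 108]) cube([88, 20, 1409]);
translate([1118, 94, 108]) cube([88, 20, 1409]);
translate([1257, 94, 108]) cube([88, 20, 1409]);
translate([1396, 94, 108]) cube([88, 20, 1409]);
translate([1535, 94, 108]) cube([88, 20, 1409]);


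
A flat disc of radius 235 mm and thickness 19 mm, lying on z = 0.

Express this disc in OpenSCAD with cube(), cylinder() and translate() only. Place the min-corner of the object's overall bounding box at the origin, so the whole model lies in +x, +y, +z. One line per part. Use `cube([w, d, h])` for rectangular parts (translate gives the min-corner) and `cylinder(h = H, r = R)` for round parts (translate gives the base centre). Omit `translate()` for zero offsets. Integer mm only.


translate([235, 235, 0]) cylinder(h = 19, r = 235);


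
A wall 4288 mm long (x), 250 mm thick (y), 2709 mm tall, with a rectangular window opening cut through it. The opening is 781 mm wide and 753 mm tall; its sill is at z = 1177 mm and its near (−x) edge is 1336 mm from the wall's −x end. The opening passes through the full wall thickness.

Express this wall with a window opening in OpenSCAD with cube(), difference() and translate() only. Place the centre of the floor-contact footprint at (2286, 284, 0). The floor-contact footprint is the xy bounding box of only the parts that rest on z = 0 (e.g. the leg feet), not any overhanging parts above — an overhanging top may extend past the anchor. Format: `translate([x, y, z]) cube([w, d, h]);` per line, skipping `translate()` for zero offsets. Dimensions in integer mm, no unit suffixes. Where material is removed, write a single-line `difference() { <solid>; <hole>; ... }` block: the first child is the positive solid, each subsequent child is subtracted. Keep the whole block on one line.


difference() { translate([142, 159, 0]) cube([4288, 250, 2709]); translate([1478, 159, 1177]) cube([781, 250, 753]); }


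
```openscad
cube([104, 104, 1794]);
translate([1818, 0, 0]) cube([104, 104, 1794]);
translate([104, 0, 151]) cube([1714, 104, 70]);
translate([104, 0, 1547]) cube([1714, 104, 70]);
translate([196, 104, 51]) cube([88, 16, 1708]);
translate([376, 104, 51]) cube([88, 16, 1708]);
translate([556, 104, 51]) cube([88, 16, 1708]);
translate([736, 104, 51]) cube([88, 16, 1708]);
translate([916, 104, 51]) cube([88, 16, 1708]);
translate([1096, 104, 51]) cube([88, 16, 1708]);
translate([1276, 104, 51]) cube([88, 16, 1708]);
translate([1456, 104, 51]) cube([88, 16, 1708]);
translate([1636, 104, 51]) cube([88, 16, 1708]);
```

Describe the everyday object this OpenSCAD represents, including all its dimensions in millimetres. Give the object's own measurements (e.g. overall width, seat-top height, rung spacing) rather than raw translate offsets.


A fence section. Two 104×104 mm posts, 1794 mm tall, stand on the floor with a clear span of 1714 mm between their inner faces. Two horizontal rails of 104×70 mm section span the gap between the posts with their undersides at z = 151 mm and z = 1547 mm, flush with the posts' −y face. 9 pickets, each 88 mm wide, 16 mm thick and 1708 mm tall, are fixed to the +y face of the rails with their bottoms at z = 51 mm, spaced across the span with a 92 mm gap after the −x post and between neighbouring pickets, with 94 mm left before the +x post.


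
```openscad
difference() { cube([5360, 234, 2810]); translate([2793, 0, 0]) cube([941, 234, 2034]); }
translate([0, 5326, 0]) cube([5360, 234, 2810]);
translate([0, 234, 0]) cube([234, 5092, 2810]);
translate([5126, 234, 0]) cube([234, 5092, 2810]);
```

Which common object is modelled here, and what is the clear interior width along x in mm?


A single room. The interior width is 4892 mm.

Four walls enclosing a rectangle with a door in the front wall — a room. Outside width 5360 minus two 234 mm walls gives 4892 mm.


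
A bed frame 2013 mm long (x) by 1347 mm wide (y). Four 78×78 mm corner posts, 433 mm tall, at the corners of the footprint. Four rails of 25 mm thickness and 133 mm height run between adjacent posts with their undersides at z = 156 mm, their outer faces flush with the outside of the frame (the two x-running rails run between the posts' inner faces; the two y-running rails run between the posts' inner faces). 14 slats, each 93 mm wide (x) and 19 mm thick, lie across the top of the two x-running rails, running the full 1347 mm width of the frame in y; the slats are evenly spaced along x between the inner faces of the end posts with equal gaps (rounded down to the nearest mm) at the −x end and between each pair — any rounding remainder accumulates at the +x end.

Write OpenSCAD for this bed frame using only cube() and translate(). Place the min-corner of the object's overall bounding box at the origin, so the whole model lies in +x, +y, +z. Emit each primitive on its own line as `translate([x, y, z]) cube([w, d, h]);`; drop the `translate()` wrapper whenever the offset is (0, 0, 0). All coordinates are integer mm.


cube([78, 78, 433]);
translate([0, 1269, 0]) cube([78, 78, 433]);
translate([1935, 0, 0]) cube([78, 78, 433]);
translate([1935, 1269, 0]) cube([78, 78, 433]);
translate([78, 0, 156]) cube([1857, 25, 133]);
translate([78, 1322, 156]) cube([1857, 25, 133]);
translate([0, 78, 156]) cube([25, 1191, 133]);
translate([1988, 78, 156]) cube([25, 1191, 133]);
translate([115, 0, 289]) cube([93, 1347, 19]);
translate([245, 0, 289]) cube([93, 1347, 19]);
translate([375, 0, 289]) cube([93, 1347, 19]);
translate([505, 0, 289]) cube([93, 1347, 19]);
translate([635, 0, 289]) cube([93, 1347, 19]);
translate([765, 0, 289]) cube([93, 1347, 19]);
translate([895, 0, 289]) cube([93, 1347, 19]);
translate([1025, 0, 289]) cube([93, 1347, 19]);
translate([1155, 0, 289]) cube([93, 1347, 19]);
translate([1285, 0, 289]) cube([93, 1347, 19]);
translate([1415, 0, 289]) cube([93, 1347, 19]);
translate([1545, 0, 289]) cube([93, 1347, 19]);
translate([1675, 0, 289]) cube([93, 1347, 19]);
translate([1805, 0, 289]) cube([93, 1347, 19]);
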